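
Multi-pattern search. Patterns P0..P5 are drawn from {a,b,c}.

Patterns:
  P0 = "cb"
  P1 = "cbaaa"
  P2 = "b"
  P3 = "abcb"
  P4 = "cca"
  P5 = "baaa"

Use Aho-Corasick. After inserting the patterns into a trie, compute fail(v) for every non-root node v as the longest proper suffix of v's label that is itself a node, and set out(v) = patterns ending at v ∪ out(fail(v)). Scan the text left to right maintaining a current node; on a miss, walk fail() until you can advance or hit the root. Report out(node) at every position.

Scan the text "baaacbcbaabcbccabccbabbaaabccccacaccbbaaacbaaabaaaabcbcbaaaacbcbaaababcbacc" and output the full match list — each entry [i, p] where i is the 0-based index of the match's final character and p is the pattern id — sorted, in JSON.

Build automaton:
Trie (insert patterns):
  n0 'ε': a→7 b→6 c→1
  n1 'c': b→2 c→11
  n2 'cb': a→3  ←P0
  n3 'cba': a→4
  n4 'cbaa': a→5
  n5 'cbaaa': ·  ←P1
  n6 'b': a→13  ←P2
  n7 'a': b→8
  n8 'ab': c→9
  n9 'abc': b→10
  n10 'abcb': ·  ←P3
  n11 'cc': a→12
  n12 'cca': ·  ←P4
  n13 'ba': a→14
  n14 'baa': a→15
  n15 'baaa': ·  ←P5

Failure links (BFS by depth):
  fail(1) 'c': from fail(0)=0 chase 'c': 0 ⇒ 0;  out=∅∪out(0)=∅
  fail(6) 'b': from fail(0)=0 chase 'b': 0 ⇒ 0;  out={2}∪out(0)={2}
  fail(7) 'a': from fail(0)=0 chase 'a': 0 ⇒ 0;  out=∅∪out(0)=∅
  fail(2) 'cb': from fail(1)=0 chase 'b': 0 ⇒ 6;  out={0}∪out(6)={0,2}
  fail(8) 'ab': from fail(7)=0 chase 'b': 0 ⇒ 6;  out=∅∪out(6)={2}
  fail(11) 'cc': from fail(1)=0 chase 'c': 0 ⇒ 1;  out=∅∪out(1)=∅
  fail(13) 'ba': from fail(6)=0 chase 'a': 0 ⇒ 7;  out=∅∪out(7)=∅
  fail(3) 'cba': from fail(2)=6 chase 'a': 6 ⇒ 13;  out=∅∪out(13)=∅
  fail(9) 'abc': from fail(8)=6 chase 'c': 6→0 ⇒ 1;  out=∅∪out(1)=∅
  fail(12) 'cca': from fail(11)=1 chase 'a': 1→0 ⇒ 7;  out={4}∪out(7)={4}
  fail(14) 'baa': from fail(13)=7 chase 'a': 7→0 ⇒ 7;  out=∅∪out(7)=∅
  fail(4) 'cbaa': from fail(3)=13 chase 'a': 13 ⇒ 14;  out=∅∪out(14)=∅
  fail(10) 'abcb': from fail(9)=1 chase 'b': 1 ⇒ 2;  out={3}∪out(2)={0,2,3}
  fail(15) 'baaa': from fail(14)=7 chase 'a': 7→0 ⇒ 7;  out={5}∪out(7)={5}
  fail(5) 'cbaaa': from fail(4)=14 chase 'a': 14 ⇒ 15;  out={1}∪out(15)={1,5}

Run:
[0] read 'b'  n0⇒n6  ** P2@[0:0]
[1] read 'a'  n6⇒n13
[2] read 'a'  n13⇒n14
[3] read 'a'  n14⇒n15  ** P5@[0:3]
[4] read 'c'  n15⇒n1 (fail-walked)
[5] read 'b'  n1⇒n2  ** P0@[4:5],P2@[5:5]
[6] read 'c'  n2⇒n1 (fail-walked)
[7] read 'b'  n1⇒n2  ** P0@[6:7],P2@[7:7]
[8] read 'a'  n2⇒n3
[9] read 'a'  n3⇒n4
[10] read 'b'  n4⇒n8 (fail-walked)  ** P2@[10:10]
[11] read 'c'  n8⇒n9
[12] read 'b'  n9⇒n10  ** P0@[11:12],P2@[12:12],P3@[9:12]
[13] read 'c'  n10⇒n1 (fail-walked)
[14] read 'c'  n1⇒n11
[15] read 'a'  n11⇒n12  ** P4@[13:15]
[16] read 'b'  n12⇒n8 (fail-walked)  ** P2@[16:16]
[17] read 'c'  n8⇒n9
[18] read 'c'  n9⇒n11 (fail-walked)
[19] read 'b'  n11⇒n2 (fail-walked)  ** P0@[18:19],P2@[19:19]
[20] read 'a'  n2⇒n3
[21] read 'b'  n3⇒n8 (fail-walked)  ** P2@[21:21]
[22] read 'b'  n8⇒n6 (fail-walked)  ** P2@[22:22]
[23] read 'a'  n6⇒n13
[24] read 'a'  n13⇒n14
[25] read 'a'  n14⇒n15  ** P5@[22:25]
[26] read 'b'  n15⇒n8 (fail-walked)  ** P2@[26:26]
[27] read 'c'  n8⇒n9
[28] read 'c'  n9⇒n11 (fail-walked)
[29] read 'c'  n11⇒n11 (fail-walked)
[30] read 'c'  n11⇒n11 (fail-walked)
[31] read 'a'  n11⇒n12  ** P4@[29:31]
[32] read 'c'  n12⇒n1 (fail-walked)
[33] read 'a'  n1⇒n7 (fail-walked)
[34] read 'c'  n7⇒n1 (fail-walked)
[35] read 'c'  n1⇒n11
[36] read 'b'  n11⇒n2 (fail-walked)  ** P0@[35:36],P2@[36:36]
[37] read 'b'  n2⇒n6 (fail-walked)  ** P2@[37:37]
[38] read 'a'  n6⇒n13
[39] read 'a'  n13⇒n14
[40] read 'a'  n14⇒n15  ** P5@[37:40]
[41] read 'c'  n15⇒n1 (fail-walked)
[42] read 'b'  n1⇒n2  ** P0@[41:42],P2@[42:42]
[43] read 'a'  n2⇒n3
[44] read 'a'  n3⇒n4
[45] read 'a'  n4⇒n5  ** P1@[41:45],P5@[42:45]
[46] read 'b'  n5⇒n8 (fail-walked)  ** P2@[46:46]
[47] read 'a'  n8⇒n13 (fail-walked)
[48] read 'a'  n13⇒n14
[49] read 'a'  n14⇒n15  ** P5@[46:49]
[50] read 'a'  n15⇒n7 (fail-walked)
[51] read 'b'  n7⇒n8  ** P2@[51:51]
[52] read 'c'  n8⇒n9
[53] read 'b'  n9⇒n10  ** P0@[52:53],P2@[53:53],P3@[50:53]
[54] read 'c'  n10⇒n1 (fail-walked)
[55] read 'b'  n1⇒n2  ** P0@[54:55],P2@[55:55]
[56] read 'a'  n2⇒n3
[57] read 'a'  n3⇒n4
[58] read 'a'  n4⇒n5  ** P1@[54:58],P5@[55:58]
[59] read 'a'  n5⇒n7 (fail-walked)
[60] read 'c'  n7⇒n1 (fail-walked)
[61] read 'b'  n1⇒n2  ** P0@[60:61],P2@[61:61]
[62] read 'c'  n2⇒n1 (fail-walked)
[63] read 'b'  n1⇒n2  ** P0@[62:63],P2@[63:63]
[64] read 'a'  n2⇒n3
[65] read 'a'  n3⇒n4
[66] read 'a'  n4⇒n5  ** P1@[62:66],P5@[63:66]
[67] read 'b'  n5⇒n8 (fail-walked)  ** P2@[67:67]
[68] read 'a'  n8⇒n13 (fail-walked)
[69] read 'b'  n13⇒n8 (fail-walked)  ** P2@[69:69]
[70] read 'c'  n8⇒n9
[71] read 'b'  n9⇒n10  ** P0@[70:71],P2@[71:71],P3@[68:71]
[72] read 'a'  n10⇒n3 (fail-walked)
[73] read 'c'  n3⇒n1 (fail-walked)
[74] read 'c'  n1⇒n11

Result: [[0,2],[3,5],[5,0],[5,2],[7,0],[7,2],[10,2],[12,0],[12,2],[12,3],[15,4],[16,2],[19,0],[19,2],[21,2],[22,2],[25,5],[26,2],[31,4],[36,0],[36,2],[37,2],[40,5],[42,0],[42,2],[45,1],[45,5],[46,2],[49,5],[51,2],[53,0],[53,2],[53,3],[55,0],[55,2],[58,1],[58,5],[61,0],[61,2],[63,0],[63,2],[66,1],[66,5],[67,2],[69,2],[71,0],[71,2],[71,3]]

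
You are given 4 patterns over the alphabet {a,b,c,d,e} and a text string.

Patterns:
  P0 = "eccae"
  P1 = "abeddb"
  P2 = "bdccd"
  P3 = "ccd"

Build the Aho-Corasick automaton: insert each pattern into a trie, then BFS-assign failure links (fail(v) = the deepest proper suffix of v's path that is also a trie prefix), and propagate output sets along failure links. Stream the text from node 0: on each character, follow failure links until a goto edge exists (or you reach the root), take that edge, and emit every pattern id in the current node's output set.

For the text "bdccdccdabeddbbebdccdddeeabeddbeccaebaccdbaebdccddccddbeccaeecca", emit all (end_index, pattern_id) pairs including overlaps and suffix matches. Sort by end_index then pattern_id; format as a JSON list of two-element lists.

Construct AC machine:
Trie (insert patterns):
  0='ε' goto a→6 b→12 c→17 e→1
  1='e' goto c→2
  2='ec' goto c→3
  3='ecc' goto a→4
  4='ecca' goto e→5
  5='eccae' goto ·  [P0 ends]
  6='a' goto b→7
  7='ab' goto e→8
  8='abe' goto d→9
  9='abed' goto d→10
  10='abedd' goto b→11
  11='abeddb' goto ·  [P1 ends]
  12='b' goto d→13
  13='bd' goto c→14
  14='bdc' goto c→15
  15='bdcc' goto d→16
  16='bdccd' goto ·  [P2 ends]
  17='c' goto c→18
  18='cc' goto d→19
  19='ccd' goto ·  [P3 ends]

BFS fail/out derivation:
  fail(1) 'e': from fail(0)=0 chase 'e': 0 ⇒ 0;  out=∅∪out(0)=∅
  fail(6) 'a': from fail(0)=0 chase 'a': 0 ⇒ 0;  out=∅∪out(0)=∅
  fail(12) 'b': from fail(0)=0 chase 'b': 0 ⇒ 0;  out=∅∪out(0)=∅
  fail(17) 'c': from fail(0)=0 chase 'c': 0 ⇒ 0;  out=∅∪out(0)=∅
  fail(2) 'ec': from fail(1)=0 chase 'c': 0 ⇒ 17;  out=∅∪out(17)=∅
  fail(7) 'ab': from fail(6)=0 chase 'b': 0 ⇒ 12;  out=∅∪out(12)=∅
  fail(13) 'bd': from fail(12)=0 chase 'd': 0 ⇒ 0;  out=∅∪out(0)=∅
  fail(18) 'cc': from fail(17)=0 chase 'c': 0 ⇒ 17;  out=∅∪out(17)=∅
  fail(3) 'ecc': from fail(2)=17 chase 'c': 17 ⇒ 18;  out=∅∪out(18)=∅
  fail(8) 'abe': from fail(7)=12 chase 'e': 12→0 ⇒ 1;  out=∅∪out(1)=∅
  fail(14) 'bdc': from fail(13)=0 chase 'c': 0 ⇒ 17;  out=∅∪out(17)=∅
  fail(19) 'ccd': from fail(18)=17 chase 'd': 17→0 ⇒ 0;  out={3}∪out(0)={3}
  fail(4) 'ecca': from fail(3)=18 chase 'a': 18→17→0 ⇒ 6;  out=∅∪out(6)=∅
  fail(9) 'abed': from fail(8)=1 chase 'd': 1→0 ⇒ 0;  out=∅∪out(0)=∅
  fail(15) 'bdcc': from fail(14)=17 chase 'c': 17 ⇒ 18;  out=∅∪out(18)=∅
  fail(5) 'eccae': from fail(4)=6 chase 'e': 6→0 ⇒ 1;  out={0}∪out(1)={0}
  fail(10) 'abedd': from fail(9)=0 chase 'd': 0 ⇒ 0;  out=∅∪out(0)=∅
  fail(16) 'bdccd': from fail(15)=18 chase 'd': 18 ⇒ 19;  out={2}∪out(19)={2,3}
  fail(11) 'abeddb': from fail(10)=0 chase 'b': 0 ⇒ 12;  out={1}∪out(12)={1}

Text stream:
[0] read 'b'  n0⇒n12
[1] read 'd'  n12⇒n13
[2] read 'c'  n13⇒n14
[3] read 'c'  n14⇒n15
[4] read 'd'  n15⇒n16  ** P2@[0:4],P3@[2:4]
[5] read 'c'  n16⇒n17 (fail-walked)
[6] read 'c'  n17⇒n18
[7] read 'd'  n18⇒n19  ** P3@[5:7]
[8] read 'a'  n19⇒n6 (fail-walked)
[9] read 'b'  n6⇒n7
[10] read 'e'  n7⇒n8
[11] read 'd'  n8⇒n9
[12] read 'd'  n9⇒n10
[13] read 'b'  n10⇒n11  ** P1@[8:13]
[14] read 'b'  n11⇒n12 (fail-walked)
[15] read 'e'  n12⇒n1 (fail-walked)
[16] read 'b'  n1⇒n12 (fail-walked)
[17] read 'd'  n12⇒n13
[18] read 'c'  n13⇒n14
[19] read 'c'  n14⇒n15
[20] read 'd'  n15⇒n16  ** P2@[16:20],P3@[18:20]
[21] read 'd'  n16⇒n0 (fail-walked)
[22] read 'd'  n0⇒n0
[23] read 'e'  n0⇒n1
[24] read 'e'  n1⇒n1 (fail-walked)
[25] read 'a'  n1⇒n6 (fail-walked)
[26] read 'b'  n6⇒n7
[27] read 'e'  n7⇒n8
[28] read 'd'  n8⇒n9
[29] read 'd'  n9⇒n10
[30] read 'b'  n10⇒n11  ** P1@[25:30]
[31] read 'e'  n11⇒n1 (fail-walked)
[32] read 'c'  n1⇒n2
[33] read 'c'  n2⇒n3
[34] read 'a'  n3⇒n4
[35] read 'e'  n4⇒n5  ** P0@[31:35]
[36] read 'b'  n5⇒n12 (fail-walked)
[37] read 'a'  n12⇒n6 (fail-walked)
[38] read 'c'  n6⇒n17 (fail-walked)
[39] read 'c'  n17⇒n18
[40] read 'd'  n18⇒n19  ** P3@[38:40]
[41] read 'b'  n19⇒n12 (fail-walked)
[42] read 'a'  n12⇒n6 (fail-walked)
[43] read 'e'  n6⇒n1 (fail-walked)
[44] read 'b'  n1⇒n12 (fail-walked)
[45] read 'd'  n12⇒n13
[46] read 'c'  n13⇒n14
[47] read 'c'  n14⇒n15
[48] read 'd'  n15⇒n16  ** P2@[44:48],P3@[46:48]
[49] read 'd'  n16⇒n0 (fail-walked)
[50] read 'c'  n0⇒n17
[51] read 'c'  n17⇒n18
[52] read 'd'  n18⇒n19  ** P3@[50:52]
[53] read 'd'  n19⇒n0 (fail-walked)
[54] read 'b'  n0⇒n12
[55] read 'e'  n12⇒n1 (fail-walked)
[56] read 'c'  n1⇒n2
[57] read 'c'  n2⇒n3
[58] read 'a'  n3⇒n4
[59] read 'e'  n4⇒n5  ** P0@[55:59]
[60] read 'e'  n5⇒n1 (fail-walked)
[61] read 'c'  n1⇒n2
[62] read 'c'  n2⇒n3
[63] read 'a'  n3⇒n4

Matches: [[4,2],[4,3],[7,3],[13,1],[20,2],[20,3],[30,1],[35,0],[40,3],[48,2],[48,3],[52,3],[59,0]]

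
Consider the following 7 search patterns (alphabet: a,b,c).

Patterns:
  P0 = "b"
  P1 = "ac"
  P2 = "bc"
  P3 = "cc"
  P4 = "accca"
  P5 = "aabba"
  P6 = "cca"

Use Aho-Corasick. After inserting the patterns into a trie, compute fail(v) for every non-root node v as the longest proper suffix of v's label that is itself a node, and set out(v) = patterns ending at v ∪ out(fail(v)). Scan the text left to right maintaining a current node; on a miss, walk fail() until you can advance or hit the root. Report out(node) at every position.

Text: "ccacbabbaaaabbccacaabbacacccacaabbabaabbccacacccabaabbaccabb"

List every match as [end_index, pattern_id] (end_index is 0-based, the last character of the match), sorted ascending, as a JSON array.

Build:
Trie (insert patterns):
  0='ε' goto a→2 b→1 c→5
  1='b' goto c→4  [P0 ends]
  2='a' goto a→10 c→3
  3='ac' goto c→7  [P1 ends]
  4='bc' goto ·  [P2 ends]
  5='c' goto c→6
  6='cc' goto a→14  [P3 ends]
  7='acc' goto c→8
  8='accc' goto a→9
  9='accca' goto ·  [P4 ends]
  10='aa' goto b→11
  11='aab' goto b→12
  12='aabb' goto a→13
  13='aabba' goto ·  [P5 ends]
  14='cca' goto ·  [P6 ends]

BFS fail/out derivation:
  n1('b'): parent n0 fail=0; on 'b' 0 → fail=0;  out {0}∪∅={0}
  n2('a'): parent n0 fail=0; on 'a' 0 → fail=0;  out ∅∪∅=∅
  n5('c'): parent n0 fail=0; on 'c' 0 → fail=0;  out ∅∪∅=∅
  n3('ac'): parent n2 fail=0; on 'c' 0 → fail=5;  out {1}∪∅={1}
  n4('bc'): parent n1 fail=0; on 'c' 0 → fail=5;  out {2}∪∅={2}
  n6('cc'): parent n5 fail=0; on 'c' 0 → fail=5;  out {3}∪∅={3}
  n10('aa'): parent n2 fail=0; on 'a' 0 → fail=2;  out ∅∪∅=∅
  n7('acc'): parent n3 fail=5; on 'c' 5 → fail=6;  out ∅∪{3}={3}
  n11('aab'): parent n10 fail=2; on 'b' 2→0 → fail=1;  out ∅∪{0}={0}
  n14('cca'): parent n6 fail=5; on 'a' 5→0 → fail=2;  out {6}∪∅={6}
  n8('accc'): parent n7 fail=6; on 'c' 6→5 → fail=6;  out ∅∪{3}={3}
  n12('aabb'): parent n11 fail=1; on 'b' 1→0 → fail=1;  out ∅∪{0}={0}
  n9('accca'): parent n8 fail=6; on 'a' 6 → fail=14;  out {4}∪{6}={4,6}
  n13('aabba'): parent n12 fail=1; on 'a' 1→0 → fail=2;  out {5}∪∅={5}

Run:
[0] read 'c'  n0⇒n5
[1] read 'c'  n5⇒n6  ** P3@[0:1]
[2] read 'a'  n6⇒n14  ** P6@[0:2]
[3] read 'c'  n14⇒n3 (fail-walked)  ** P1@[2:3]
[4] read 'b'  n3⇒n1 (fail-walked)  ** P0@[4:4]
[5] read 'a'  n1⇒n2 (fail-walked)
[6] read 'b'  n2⇒n1 (fail-walked)  ** P0@[6:6]
[7] read 'b'  n1⇒n1 (fail-walked)  ** P0@[7:7]
[8] read 'a'  n1⇒n2 (fail-walked)
[9] read 'a'  n2⇒n10
[10] read 'a'  n10⇒n10 (fail-walked)
[11] read 'a'  n10⇒n10 (fail-walked)
[12] read 'b'  n10⇒n11  ** P0@[12:12]
[13] read 'b'  n11⇒n12  ** P0@[13:13]
[14] read 'c'  n12⇒n4 (fail-walked)  ** P2@[13:14]
[15] read 'c'  n4⇒n6 (fail-walked)  ** P3@[14:15]
[16] read 'a'  n6⇒n14  ** P6@[14:16]
[17] read 'c'  n14⇒n3 (fail-walked)  ** P1@[16:17]
[18] read 'a'  n3⇒n2 (fail-walked)
[19] read 'a'  n2⇒n10
[20] read 'b'  n10⇒n11  ** P0@[20:20]
[21] read 'b'  n11⇒n12  ** P0@[21:21]
[22] read 'a'  n12⇒n13  ** P5@[18:22]
[23] read 'c'  n13⇒n3 (fail-walked)  ** P1@[22:23]
[24] read 'a'  n3⇒n2 (fail-walked)
[25] read 'c'  n2⇒n3  ** P1@[24:25]
[26] read 'c'  n3⇒n7  ** P3@[25:26]
[27] read 'c'  n7⇒n8  ** P3@[26:27]
[28] read 'a'  n8⇒n9  ** P4@[24:28],P6@[26:28]
[29] read 'c'  n9⇒n3 (fail-walked)  ** P1@[28:29]
[30] read 'a'  n3⇒n2 (fail-walked)
[31] read 'a'  n2⇒n10
[32] read 'b'  n10⇒n11  ** P0@[32:32]
[33] read 'b'  n11⇒n12  ** P0@[33:33]
[34] read 'a'  n12⇒n13  ** P5@[30:34]
[35] read 'b'  n13⇒n1 (fail-walked)  ** P0@[35:35]
[36] read 'a'  n1⇒n2 (fail-walked)
[37] read 'a'  n2⇒n10
[38] read 'b'  n10⇒n11  ** P0@[38:38]
[39] read 'b'  n11⇒n12  ** P0@[39:39]
[40] read 'c'  n12⇒n4 (fail-walked)  ** P2@[39:40]
[41] read 'c'  n4⇒n6 (fail-walked)  ** P3@[40:41]
[42] read 'a'  n6⇒n14  ** P6@[40:42]
[43] read 'c'  n14⇒n3 (fail-walked)  ** P1@[42:43]
[44] read 'a'  n3⇒n2 (fail-walked)
[45] read 'c'  n2⇒n3  ** P1@[44:45]
[46] read 'c'  n3⇒n7  ** P3@[45:46]
[47] read 'c'  n7⇒n8  ** P3@[46:47]
[48] read 'a'  n8⇒n9  ** P4@[44:48],P6@[46:48]
[49] read 'b'  n9⇒n1 (fail-walked)  ** P0@[49:49]
[50] read 'a'  n1⇒n2 (fail-walked)
[51] read 'a'  n2⇒n10
[52] read 'b'  n10⇒n11  ** P0@[52:52]
[53] read 'b'  n11⇒n12  ** P0@[53:53]
[54] read 'a'  n12⇒n13  ** P5@[50:54]
[55] read 'c'  n13⇒n3 (fail-walked)  ** P1@[54:55]
[56] read 'c'  n3⇒n7  ** P3@[55:56]
[57] read 'a'  n7⇒n14 (fail-walked)  ** P6@[55:57]
[58] read 'b'  n14⇒n1 (fail-walked)  ** P0@[58:58]
[59] read 'b'  n1⇒n1 (fail-walked)  ** P0@[59:59]

Matches: [[1,3],[2,6],[3,1],[4,0],[6,0],[7,0],[12,0],[13,0],[14,2],[15,3],[16,6],[17,1],[20,0],[21,0],[22,5],[23,1],[25,1],[26,3],[27,3],[28,4],[28,6],[29,1],[32,0],[33,0],[34,5],[35,0],[38,0],[39,0],[40,2],[41,3],[42,6],[43,1],[45,1],[46,3],[47,3],[48,4],[48,6],[49,0],[52,0],[53,0],[54,5],[55,1],[56,3],[57,6],[58,0],[59,0]]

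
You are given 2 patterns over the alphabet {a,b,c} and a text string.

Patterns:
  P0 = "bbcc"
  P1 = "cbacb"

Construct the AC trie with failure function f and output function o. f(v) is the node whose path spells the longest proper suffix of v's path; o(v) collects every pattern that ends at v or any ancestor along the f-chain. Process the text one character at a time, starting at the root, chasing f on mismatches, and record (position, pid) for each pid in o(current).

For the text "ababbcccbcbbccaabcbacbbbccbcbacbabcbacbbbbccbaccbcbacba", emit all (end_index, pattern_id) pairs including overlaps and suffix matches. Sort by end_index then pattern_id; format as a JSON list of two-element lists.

Build:
Trie nodes:
  0='ε' goto b→1 c→5
  1='b' goto b→2
  2='bb' goto c→3
  3='bbc' goto c→4
  4='bbcc' goto ·  [P0 ends]
  5='c' goto b→6
  6='cb' goto a→7
  7='cba' goto c→8
  8='cbac' goto b→9
  9='cbacb' goto ·  [P1 ends]

BFS fail/out derivation:
  fail(1) 'b': from fail(0)=0 chase 'b': 0 ⇒ 0;  out=∅∪out(0)=∅
  fail(5) 'c': from fail(0)=0 chase 'c': 0 ⇒ 0;  out=∅∪out(0)=∅
  fail(2) 'bb': from fail(1)=0 chase 'b': 0 ⇒ 1;  out=∅∪out(1)=∅
  fail(6) 'cb': from fail(5)=0 chase 'b': 0 ⇒ 1;  out=∅∪out(1)=∅
  fail(3) 'bbc': from fail(2)=1 chase 'c': 1→0 ⇒ 5;  out=∅∪out(5)=∅
  fail(7) 'cba': from fail(6)=1 chase 'a': 1→0 ⇒ 0;  out=∅∪out(0)=∅
  fail(4) 'bbcc': from fail(3)=5 chase 'c': 5→0 ⇒ 5;  out={0}∪out(5)={0}
  fail(8) 'cbac': from fail(7)=0 chase 'c': 0 ⇒ 5;  out=∅∪out(5)=∅
  fail(9) 'cbacb': from fail(8)=5 chase 'b': 5 ⇒ 6;  out={1}∪out(6)={1}

Text stream:
i=0 'a': node 0→0
i=1 'b': node 0→1
i=2 'a': node 1→0 ·f
i=3 'b': node 0→1
i=4 'b': node 1→2
i=5 'c': node 2→3
i=6 'c': node 3→4  → match P0@[3:6]
i=7 'c': node 4→5 ·f
i=8 'b': node 5→6
i=9 'c': node 6→5 ·f
i=10 'b': node 5→6
i=11 'b': node 6→2 ·f
i=12 'c': node 2→3
i=13 'c': node 3→4  → match P0@[10:13]
i=14 'a': node 4→0 ·f
i=15 'a': node 0→0
i=16 'b': node 0→1
i=17 'c': node 1→5 ·f
i=18 'b': node 5→6
i=19 'a': node 6→7
i=20 'c': node 7→8
i=21 'b': node 8→9  → match P1@[17:21]
i=22 'b': node 9→2 ·f
i=23 'b': node 2→2 ·f
i=24 'c': node 2→3
i=25 'c': node 3→4  → match P0@[22:25]
i=26 'b': node 4→6 ·f
i=27 'c': node 6→5 ·f
i=28 'b': node 5→6
i=29 'a': node 6→7
i=30 'c': node 7→8
i=31 'b': node 8→9  → match P1@[27:31]
i=32 'a': node 9→7 ·f
i=33 'b': node 7→1 ·f
i=34 'c': node 1→5 ·f
i=35 'b': node 5→6
i=36 'a': node 6→7
i=37 'c': node 7→8
i=38 'b': node 8→9  → match P1@[34:38]
i=39 'b': node 9→2 ·f
i=40 'b': node 2→2 ·f
i=41 'b': node 2→2 ·f
i=42 'c': node 2→3
i=43 'c': node 3→4  → match P0@[40:43]
i=44 'b': node 4→6 ·f
i=45 'a': node 6→7
i=46 'c': node 7→8
i=47 'c': node 8→5 ·f
i=48 'b': node 5→6
i=49 'c': node 6→5 ·f
i=50 'b': node 5→6
i=51 'a': node 6→7
i=52 'c': node 7→8
i=53 'b': node 8→9  → match P1@[49:53]
i=54 'a': node 9→7 ·f

Result: [[6,0],[13,0],[21,1],[25,0],[31,1],[38,1],[43,0],[53,1]]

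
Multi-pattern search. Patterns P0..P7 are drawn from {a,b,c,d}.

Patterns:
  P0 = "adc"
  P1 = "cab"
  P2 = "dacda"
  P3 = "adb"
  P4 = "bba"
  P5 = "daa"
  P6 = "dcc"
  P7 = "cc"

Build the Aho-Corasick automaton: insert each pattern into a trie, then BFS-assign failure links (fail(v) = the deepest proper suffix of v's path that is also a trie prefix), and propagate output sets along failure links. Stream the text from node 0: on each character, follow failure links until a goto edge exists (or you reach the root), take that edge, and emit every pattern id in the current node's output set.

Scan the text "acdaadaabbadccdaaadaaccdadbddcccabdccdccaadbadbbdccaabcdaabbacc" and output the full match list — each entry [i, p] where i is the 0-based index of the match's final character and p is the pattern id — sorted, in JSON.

Build:
Trie nodes:
  0='ε' goto a→1 b→13 c→4 d→7
  1='a' goto d→2
  2='ad' goto b→12 c→3
  3='adc' goto ·  ←P0
  4='c' goto a→5 c→19
  5='ca' goto b→6
  6='cab' goto ·  ←P1
  7='d' goto a→8 c→17
  8='da' goto a→16 c→9
  9='dac' goto d→10
  10='dacd' goto a→11
  11='dacda' goto ·  ←P2
  12='adb' goto ·  ←P3
  13='b' goto b→14
  14='bb' goto a→15
  15='bba' goto ·  ←P4
  16='daa' goto ·  ←P5
  17='dc' goto c→18
  18='dcc' goto ·  ←P6
  19='cc' goto ·  ←P7

Failure links (BFS by depth):
  fail(1) 'a': from fail(0)=0 chase 'a': 0 ⇒ 0;  out=∅∪out(0)=∅
  fail(4) 'c': from fail(0)=0 chase 'c': 0 ⇒ 0;  out=∅∪out(0)=∅
  fail(7) 'd': from fail(0)=0 chase 'd': 0 ⇒ 0;  out=∅∪out(0)=∅
  fail(13) 'b': from fail(0)=0 chase 'b': 0 ⇒ 0;  out=∅∪out(0)=∅
  fail(2) 'ad': from fail(1)=0 chase 'd': 0 ⇒ 7;  out=∅∪out(7)=∅
  fail(5) 'ca': from fail(4)=0 chase 'a': 0 ⇒ 1;  out=∅∪out(1)=∅
  fail(8) 'da': from fail(7)=0 chase 'a': 0 ⇒ 1;  out=∅∪out(1)=∅
  fail(14) 'bb': from fail(13)=0 chase 'b': 0 ⇒ 13;  out=∅∪out(13)=∅
  fail(17) 'dc': from fail(7)=0 chase 'c': 0 ⇒ 4;  out=∅∪out(4)=∅
  fail(19) 'cc': from fail(4)=0 chase 'c': 0 ⇒ 4;  out={7}∪out(4)={7}
  fail(3) 'adc': from fail(2)=7 chase 'c': 7 ⇒ 17;  out={0}∪out(17)={0}
  fail(6) 'cab': from fail(5)=1 chase 'b': 1→0 ⇒ 13;  out={1}∪out(13)={1}
  fail(9) 'dac': from fail(8)=1 chase 'c': 1→0 ⇒ 4;  out=∅∪out(4)=∅
  fail(12) 'adb': from fail(2)=7 chase 'b': 7→0 ⇒ 13;  out={3}∪out(13)={3}
  fail(15) 'bba': from fail(14)=13 chase 'a': 13→0 ⇒ 1;  out={4}∪out(1)={4}
  fail(16) 'daa': from fail(8)=1 chase 'a': 1→0 ⇒ 1;  out={5}∪out(1)={5}
  fail(18) 'dcc': from fail(17)=4 chase 'c': 4 ⇒ 19;  out={6}∪out(19)={6,7}
  fail(10) 'dacd': from fail(9)=4 chase 'd': 4→0 ⇒ 7;  out=∅∪out(7)=∅
  fail(11) 'dacda': from fail(10)=7 chase 'a': 7 ⇒ 8;  out={2}∪out(8)={2}

Scan:
[0] read 'a'  n0⇒n1
[1] read 'c'  n1⇒n4 ·f
[2] read 'd'  n4⇒n7 ·f
[3] read 'a'  n7⇒n8
[4] read 'a'  n8⇒n16  emit P5@[2:4]
[5] read 'd'  n16⇒n2 ·f
[6] read 'a'  n2⇒n8 ·f
[7] read 'a'  n8⇒n16  emit P5@[5:7]
[8] read 'b'  n16⇒n13 ·f
[9] read 'b'  n13⇒n14
[10] read 'a'  n14⇒n15  emit P4@[8:10]
[11] read 'd'  n15⇒n2 ·f
[12] read 'c'  n2⇒n3  emit P0@[10:12]
[13] read 'c'  n3⇒n18 ·f  emit P6@[11:13],P7@[12:13]
[14] read 'd'  n18⇒n7 ·f
[15] read 'a'  n7⇒n8
[16] read 'a'  n8⇒n16  emit P5@[14:16]
[17] read 'a'  n16⇒n1 ·f
[18] read 'd'  n1⇒n2
[19] read 'a'  n2⇒n8 ·f
[20] read 'a'  n8⇒n16  emit P5@[18:20]
[21] read 'c'  n16⇒n4 ·f
[22] read 'c'  n4⇒n19  emit P7@[21:22]
[23] read 'd'  n19⇒n7 ·f
[24] read 'a'  n7⇒n8
[25] read 'd'  n8⇒n2 ·f
[26] read 'b'  n2⇒n12  emit P3@[24:26]
[27] read 'd'  n12⇒n7 ·f
[28] read 'd'  n7⇒n7 ·f
[29] read 'c'  n7⇒n17
[30] read 'c'  n17⇒n18  emit P6@[28:30],P7@[29:30]
[31] read 'c'  n18⇒n19 ·f  emit P7@[30:31]
[32] read 'a'  n19⇒n5 ·f
[33] read 'b'  n5⇒n6  emit P1@[31:33]
[34] read 'd'  n6⇒n7 ·f
[35] read 'c'  n7⇒n17
[36] read 'c'  n17⇒n18  emit P6@[34:36],P7@[35:36]
[37] read 'd'  n18⇒n7 ·f
[38] read 'c'  n7⇒n17
[39] read 'c'  n17⇒n18  emit P6@[37:39],P7@[38:39]
[40] read 'a'  n18⇒n5 ·f
[41] read 'a'  n5⇒n1 ·f
[42] read 'd'  n1⇒n2
[43] read 'b'  n2⇒n12  emit P3@[41:43]
[44] read 'a'  n12⇒n1 ·f
[45] read 'd'  n1⇒n2
[46] read 'b'  n2⇒n12  emit P3@[44:46]
[47] read 'b'  n12⇒n14 ·f
[48] read 'd'  n14⇒n7 ·f
[49] read 'c'  n7⇒n17
[50] read 'c'  n17⇒n18  emit P6@[48:50],P7@[49:50]
[51] read 'a'  n18⇒n5 ·f
[52] read 'a'  n5⇒n1 ·f
[53] read 'b'  n1⇒n13 ·f
[54] read 'c'  n13⇒n4 ·f
[55] read 'd'  n4⇒n7 ·f
[56] read 'a'  n7⇒n8
[57] read 'a'  n8⇒n16  emit P5@[55:57]
[58] read 'b'  n16⇒n13 ·f
[59] read 'b'  n13⇒n14
[60] read 'a'  n14⇒n15  emit P4@[58:60]
[61] read 'c'  n15⇒n4 ·f
[62] read 'c'  n4⇒n19  emit P7@[61:62]

Result: [[4,5],[7,5],[10,4],[12,0],[13,6],[13,7],[16,5],[20,5],[22,7],[26,3],[30,6],[30,7],[31,7],[33,1],[36,6],[36,7],[39,6],[39,7],[43,3],[46,3],[50,6],[50,7],[57,5],[60,4],[62,7]]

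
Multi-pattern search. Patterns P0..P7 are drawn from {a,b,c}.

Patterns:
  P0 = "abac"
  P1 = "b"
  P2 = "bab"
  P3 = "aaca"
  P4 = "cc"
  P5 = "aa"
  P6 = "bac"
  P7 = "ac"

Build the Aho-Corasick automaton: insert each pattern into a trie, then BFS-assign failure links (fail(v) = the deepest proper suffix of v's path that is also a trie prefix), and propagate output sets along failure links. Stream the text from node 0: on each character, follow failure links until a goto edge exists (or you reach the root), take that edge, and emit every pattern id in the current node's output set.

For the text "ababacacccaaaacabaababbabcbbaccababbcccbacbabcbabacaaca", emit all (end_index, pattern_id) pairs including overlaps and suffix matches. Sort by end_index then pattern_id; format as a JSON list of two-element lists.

Build:
Trie nodes:
  n0 'ε': a→1 b→5 c→11
  n1 'a': a→8 b→2 c→14
  n2 'ab': a→3
  n3 'aba': c→4
  n4 'abac': ·  [P0 ends]
  n5 'b': a→6  [P1 ends]
  n6 'ba': b→7 c→13
  n7 'bab': ·  [P2 ends]
  n8 'aa': c→9  [P5 ends]
  n9 'aac': a→10
  n10 'aaca': ·  [P3 ends]
  n11 'c': c→12
  n12 'cc': ·  [P4 ends]
  n13 'bac': ·  [P6 ends]
  n14 'ac': ·  [P7 ends]

Failure links (BFS by depth):
  fail(1) 'a': from fail(0)=0 chase 'a': 0 ⇒ 0;  out=∅∪out(0)=∅
  fail(5) 'b': from fail(0)=0 chase 'b': 0 ⇒ 0;  out={1}∪out(0)={1}
  fail(11) 'c': from fail(0)=0 chase 'c': 0 ⇒ 0;  out=∅∪out(0)=∅
  fail(2) 'ab': from fail(1)=0 chase 'b': 0 ⇒ 5;  out=∅∪out(5)={1}
  fail(6) 'ba': from fail(5)=0 chase 'a': 0 ⇒ 1;  out=∅∪out(1)=∅
  fail(8) 'aa': from fail(1)=0 chase 'a': 0 ⇒ 1;  out={5}∪out(1)={5}
  fail(12) 'cc': from fail(11)=0 chase 'c': 0 ⇒ 11;  out={4}∪out(11)={4}
  fail(14) 'ac': from fail(1)=0 chase 'c': 0 ⇒ 11;  out={7}∪out(11)={7}
  fail(3) 'aba': from fail(2)=5 chase 'a': 5 ⇒ 6;  out=∅∪out(6)=∅
  fail(7) 'bab': from fail(6)=1 chase 'b': 1 ⇒ 2;  out={2}∪out(2)={1,2}
  fail(9) 'aac': from fail(8)=1 chase 'c': 1 ⇒ 14;  out=∅∪out(14)={7}
  fail(13) 'bac': from fail(6)=1 chase 'c': 1 ⇒ 14;  out={6}∪out(14)={6,7}
  fail(4) 'abac': from fail(3)=6 chase 'c': 6 ⇒ 13;  out={0}∪out(13)={0,6,7}
  fail(10) 'aaca': from fail(9)=14 chase 'a': 14→11→0 ⇒ 1;  out={3}∪out(1)={3}

Scan:
i=0 'a': node 0→1
i=1 'b': node 1→2  ** P1@[1:1]
i=2 'a': node 2→3
i=3 'b': node 3→7 ·f  ** P1@[3:3],P2@[1:3]
i=4 'a': node 7→3 ·f
i=5 'c': node 3→4  ** P0@[2:5],P6@[3:5],P7@[4:5]
i=6 'a': node 4→1 ·f
i=7 'c': node 1→14  ** P7@[6:7]
i=8 'c': node 14→12 ·f  ** P4@[7:8]
i=9 'c': node 12→12 ·f  ** P4@[8:9]
i=10 'a': node 12→1 ·f
i=11 'a': node 1→8  ** P5@[10:11]
i=12 'a': node 8→8 ·f  ** P5@[11:12]
i=13 'a': node 8→8 ·f  ** P5@[12:13]
i=14 'c': node 8→9  ** P7@[13:14]
i=15 'a': node 9→10  ** P3@[12:15]
i=16 'b': node 10→2 ·f  ** P1@[16:16]
i=17 'a': node 2→3
i=18 'a': node 3→8 ·f  ** P5@[17:18]
i=19 'b': node 8→2 ·f  ** P1@[19:19]
i=20 'a': node 2→3
i=21 'b': node 3→7 ·f  ** P1@[21:21],P2@[19:21]
i=22 'b': node 7→5 ·f  ** P1@[22:22]
i=23 'a': node 5→6
i=24 'b': node 6→7  ** P1@[24:24],P2@[22:24]
i=25 'c': node 7→11 ·f
i=26 'b': node 11→5 ·f  ** P1@[26:26]
i=27 'b': node 5→5 ·f  ** P1@[27:27]
i=28 'a': node 5→6
i=29 'c': node 6→13  ** P6@[27:29],P7@[28:29]
i=30 'c': node 13→12 ·f  ** P4@[29:30]
i=31 'a': node 12→1 ·f
i=32 'b': node 1→2  ** P1@[32:32]
i=33 'a': node 2→3
i=34 'b': node 3→7 ·f  ** P1@[34:34],P2@[32:34]
i=35 'b': node 7→5 ·f  ** P1@[35:35]
i=36 'c': node 5→11 ·f
i=37 'c': node 11→12  ** P4@[36:37]
i=38 'c': node 12→12 ·f  ** P4@[37:38]
i=39 'b': node 12→5 ·f  ** P1@[39:39]
i=40 'a': node 5→6
i=41 'c': node 6→13  ** P6@[39:41],P7@[40:41]
i=42 'b': node 13→5 ·f  ** P1@[42:42]
i=43 'a': node 5→6
i=44 'b': node 6→7  ** P1@[44:44],P2@[42:44]
i=45 'c': node 7→11 ·f
i=46 'b': node 11→5 ·f  ** P1@[46:46]
i=47 'a': node 5→6
i=48 'b': node 6→7  ** P1@[48:48],P2@[46:48]
i=49 'a': node 7→3 ·f
i=50 'c': node 3→4  ** P0@[47:50],P6@[48:50],P7@[49:50]
i=51 'a': node 4→1 ·f
i=52 'a': node 1→8  ** P5@[51:52]
i=53 'c': node 8→9  ** P7@[52:53]
i=54 'a': node 9→10  ** P3@[51:54]

Matches: [[1,1],[3,1],[3,2],[5,0],[5,6],[5,7],[7,7],[8,4],[9,4],[11,5],[12,5],[13,5],[14,7],[15,3],[16,1],[18,5],[19,1],[21,1],[21,2],[22,1],[24,1],[24,2],[26,1],[27,1],[29,6],[29,7],[30,4],[32,1],[34,1],[34,2],[35,1],[37,4],[38,4],[39,1],[41,6],[41,7],[42,1],[44,1],[44,2],[46,1],[48,1],[48,2],[50,0],[50,6],[50,7],[52,5],[53,7],[54,3]]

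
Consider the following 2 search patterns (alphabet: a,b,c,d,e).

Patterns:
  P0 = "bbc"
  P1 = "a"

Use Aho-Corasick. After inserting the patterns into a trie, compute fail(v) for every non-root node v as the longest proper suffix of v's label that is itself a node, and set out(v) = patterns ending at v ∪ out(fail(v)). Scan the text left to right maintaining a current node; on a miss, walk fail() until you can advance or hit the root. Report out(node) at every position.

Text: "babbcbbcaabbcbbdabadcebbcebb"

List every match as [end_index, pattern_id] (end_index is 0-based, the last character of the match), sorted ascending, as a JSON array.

Build:
Trie (insert patterns):
  0='ε' goto a→4 b→1
  1='b' goto b→2
  2='bb' goto c→3
  3='bbc' goto ·  ←P0
  4='a' goto ·  ←P1

Failure links (BFS by depth):
  n1('b'): parent n0 fail=0; on 'b' 0 → fail=0;  out ∅∪∅=∅
  n4('a'): parent n0 fail=0; on 'a' 0 → fail=0;  out {1}∪∅={1}
  n2('bb'): parent n1 fail=0; on 'b' 0 → fail=1;  out ∅∪∅=∅
  n3('bbc'): parent n2 fail=1; on 'c' 1→0 → fail=0;  out {0}∪∅={0}

Scan:
[0] read 'b'  n0⇒n1
[1] read 'a'  n1⇒n4 (fail-walked)  emit P1@[1:1]
[2] read 'b'  n4⇒n1 (fail-walked)
[3] read 'b'  n1⇒n2
[4] read 'c'  n2⇒n3  emit P0@[2:4]
[5] read 'b'  n3⇒n1 (fail-walked)
[6] read 'b'  n1⇒n2
[7] read 'c'  n2⇒n3  emit P0@[5:7]
[8] read 'a'  n3⇒n4 (fail-walked)  emit P1@[8:8]
[9] read 'a'  n4⇒n4 (fail-walked)  emit P1@[9:9]
[10] read 'b'  n4⇒n1 (fail-walked)
[11] read 'b'  n1⇒n2
[12] read 'c'  n2⇒n3  emit P0@[10:12]
[13] read 'b'  n3⇒n1 (fail-walked)
[14] read 'b'  n1⇒n2
[15] read 'd'  n2⇒n0 (fail-walked)
[16] read 'a'  n0⇒n4  emit P1@[16:16]
[17] read 'b'  n4⇒n1 (fail-walked)
[18] read 'a'  n1⇒n4 (fail-walked)  emit P1@[18:18]
[19] read 'd'  n4⇒n0 (fail-walked)
[20] read 'c'  n0⇒n0
[21] read 'e'  n0⇒n0
[22] read 'b'  n0⇒n1
[23] read 'b'  n1⇒n2
[24] read 'c'  n2⇒n3  emit P0@[22:24]
[25] read 'e'  n3⇒n0 (fail-walked)
[26] read 'b'  n0⇒n1
[27] read 'b'  n1⇒n2

All matches (sorted): [[1,1],[4,0],[7,0],[8,1],[9,1],[12,0],[16,1],[18,1],[24,0]]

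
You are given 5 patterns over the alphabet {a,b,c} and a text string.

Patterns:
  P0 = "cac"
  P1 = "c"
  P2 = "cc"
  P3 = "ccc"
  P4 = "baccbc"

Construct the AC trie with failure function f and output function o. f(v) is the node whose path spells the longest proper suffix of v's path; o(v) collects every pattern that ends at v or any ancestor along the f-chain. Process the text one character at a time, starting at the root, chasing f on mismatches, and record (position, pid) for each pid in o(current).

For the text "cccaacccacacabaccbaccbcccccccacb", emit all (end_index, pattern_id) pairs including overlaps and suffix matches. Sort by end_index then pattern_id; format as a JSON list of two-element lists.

Construct AC machine:
Trie (insert patterns):
  n0 'ε': b→6 c→1
  n1 'c': a→2 c→4  ←P1
  n2 'ca': c→3
  n3 'cac': ·  ←P0
  n4 'cc': c→5  ←P2
  n5 'ccc': ·  ←P3
  n6 'b': a→7
  n7 'ba': c→8
  n8 'bac': c→9
  n9 'bacc': b→10
  n10 'baccb': c→11
  n11 'baccbc': ·  ←P4

Failure links (BFS by depth):
  n1('c'): parent n0 fail=0; on 'c' 0 → fail=0;  out {1}∪∅={1}
  n6('b'): parent n0 fail=0; on 'b' 0 → fail=0;  out ∅∪∅=∅
  n2('ca'): parent n1 fail=0; on 'a' 0 → fail=0;  out ∅∪∅=∅
  n4('cc'): parent n1 fail=0; on 'c' 0 → fail=1;  out {2}∪{1}={1,2}
  n7('ba'): parent n6 fail=0; on 'a' 0 → fail=0;  out ∅∪∅=∅
  n3('cac'): parent n2 fail=0; on 'c' 0 → fail=1;  out {0}∪{1}={0,1}
  n5('ccc'): parent n4 fail=1; on 'c' 1 → fail=4;  out {3}∪{1,2}={1,2,3}
  n8('bac'): parent n7 fail=0; on 'c' 0 → fail=1;  out ∅∪{1}={1}
  n9('bacc'): parent n8 fail=1; on 'c' 1 → fail=4;  out ∅∪{1,2}={1,2}
  n10('baccb'): parent n9 fail=4; on 'b' 4→1→0 → fail=6;  out ∅∪∅=∅
  n11('baccbc'): parent n10 fail=6; on 'c' 6→0 → fail=1;  out {4}∪{1}={1,4}

Text stream:
i=0 'c': node 0→1  emit P1@[0:0]
i=1 'c': node 1→4  emit P1@[1:1],P2@[0:1]
i=2 'c': node 4→5  emit P1@[2:2],P2@[1:2],P3@[0:2]
i=3 'a': node 5→2 (via fail)
i=4 'a': node 2→0 (via fail)
i=5 'c': node 0→1  emit P1@[5:5]
i=6 'c': node 1→4  emit P1@[6:6],P2@[5:6]
i=7 'c': node 4→5  emit P1@[7:7],P2@[6:7],P3@[5:7]
i=8 'a': node 5→2 (via fail)
i=9 'c': node 2→3  emit P0@[7:9],P1@[9:9]
i=10 'a': node 3→2 (via fail)
i=11 'c': node 2→3  emit P0@[9:11],P1@[11:11]
i=12 'a': node 3→2 (via fail)
i=13 'b': node 2→6 (via fail)
i=14 'a': node 6→7
i=15 'c': node 7→8  emit P1@[15:15]
i=16 'c': node 8→9  emit P1@[16:16],P2@[15:16]
i=17 'b': node 9→10
i=18 'a': node 10→7 (via fail)
i=19 'c': node 7→8  emit P1@[19:19]
i=20 'c': node 8→9  emit P1@[20:20],P2@[19:20]
i=21 'b': node 9→10
i=22 'c': node 10→11  emit P1@[22:22],P4@[17:22]
i=23 'c': node 11→4 (via fail)  emit P1@[23:23],P2@[22:23]
i=24 'c': node 4→5  emit P1@[24:24],P2@[23:24],P3@[22:24]
i=25 'c': node 5→5 (via fail)  emit P1@[25:25],P2@[24:25],P3@[23:25]
i=26 'c': node 5→5 (via fail)  emit P1@[26:26],P2@[25:26],P3@[24:26]
i=27 'c': node 5→5 (via fail)  emit P1@[27:27],P2@[26:27],P3@[25:27]
i=28 'c': node 5→5 (via fail)  emit P1@[28:28],P2@[27:28],P3@[26:28]
i=29 'a': node 5→2 (via fail)
i=30 'c': node 2→3  emit P0@[28:30],P1@[30:30]
i=31 'b': node 3→6 (via fail)

All matches (sorted): [[0,1],[1,1],[1,2],[2,1],[2,2],[2,3],[5,1],[6,1],[6,2],[7,1],[7,2],[7,3],[9,0],[9,1],[11,0],[11,1],[15,1],[16,1],[16,2],[19,1],[20,1],[20,2],[22,1],[22,4],[23,1],[23,2],[24,1],[24,2],[24,3],[25,1],[25,2],[25,3],[26,1],[26,2],[26,3],[27,1],[27,2],[27,3],[28,1],[28,2],[28,3],[30,0],[30,1]]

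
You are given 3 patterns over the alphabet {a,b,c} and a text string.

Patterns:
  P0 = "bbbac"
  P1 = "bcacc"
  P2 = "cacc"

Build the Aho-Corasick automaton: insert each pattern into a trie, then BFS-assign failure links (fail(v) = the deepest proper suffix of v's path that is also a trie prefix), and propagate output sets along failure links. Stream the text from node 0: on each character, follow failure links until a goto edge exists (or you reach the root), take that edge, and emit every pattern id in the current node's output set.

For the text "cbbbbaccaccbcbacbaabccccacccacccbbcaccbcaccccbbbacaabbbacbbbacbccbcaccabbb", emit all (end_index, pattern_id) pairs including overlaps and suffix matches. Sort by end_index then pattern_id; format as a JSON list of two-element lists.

Build automaton:
Trie (insert patterns):
  0='ε' goto b→1 c→10
  1='b' goto b→2 c→6
  2='bb' goto b→3
  3='bbb' goto a→4
  4='bbba' goto c→5
  5='bbbac' goto ·  ←P0
  6='bc' goto a→7
  7='bca' goto c→8
  8='bcac' goto c→9
  9='bcacc' goto ·  ←P1
  10='c' goto a→11
  11='ca' goto c→12
  12='cac' goto c→13
  13='cacc' goto ·  ←P2

Failure links (BFS by depth):
  n1('b'): parent n0 fail=0; on 'b' 0 → fail=0;  out ∅∪∅=∅
  n10('c'): parent n0 fail=0; on 'c' 0 → fail=0;  out ∅∪∅=∅
  n2('bb'): parent n1 fail=0; on 'b' 0 → fail=1;  out ∅∪∅=∅
  n6('bc'): parent n1 fail=0; on 'c' 0 → fail=10;  out ∅∪∅=∅
  n11('ca'): parent n10 fail=0; on 'a' 0 → fail=0;  out ∅∪∅=∅
  n3('bbb'): parent n2 fail=1; on 'b' 1 → fail=2;  out ∅∪∅=∅
  n7('bca'): parent n6 fail=10; on 'a' 10 → fail=11;  out ∅∪∅=∅
  n12('cac'): parent n11 fail=0; on 'c' 0 → fail=10;  out ∅∪∅=∅
  n4('bbba'): parent n3 fail=2; on 'a' 2→1→0 → fail=0;  out ∅∪∅=∅
  n8('bcac'): parent n7 fail=11; on 'c' 11 → fail=12;  out ∅∪∅=∅
  n13('cacc'): parent n12 fail=10; on 'c' 10→0 → fail=10;  out {2}∪∅={2}
  n5('bbbac'): parent n4 fail=0; on 'c' 0 → fail=10;  out {0}∪∅={0}
  n9('bcacc'): parent n8 fail=12; on 'c' 12 → fail=13;  out {1}∪{2}={1,2}

Text stream:
pos 0 'c': at 10
pos 1 'b': at 1 ·f
pos 2 'b': at 2
pos 3 'b': at 3
pos 4 'b': at 3 ·f
pos 5 'a': at 4
pos 6 'c': at 5  ** P0@[2:6]
pos 7 'c': at 10 ·f
pos 8 'a': at 11
pos 9 'c': at 12
pos 10 'c': at 13  ** P2@[7:10]
pos 11 'b': at 1 ·f
pos 12 'c': at 6
pos 13 'b': at 1 ·f
pos 14 'a': at 0 ·f
pos 15 'c': at 10
pos 16 'b': at 1 ·f
pos 17 'a': at 0 ·f
pos 18 'a': at 0
pos 19 'b': at 1
pos 20 'c': at 6
pos 21 'c': at 10 ·f
pos 22 'c': at 10 ·f
pos 23 'c': at 10 ·f
pos 24 'a': at 11
pos 25 'c': at 12
pos 26 'c': at 13  ** P2@[23:26]
pos 27 'c': at 10 ·f
pos 28 'a': at 11
pos 29 'c': at 12
pos 30 'c': at 13  ** P2@[27:30]
pos 31 'c': at 10 ·f
pos 32 'b': at 1 ·f
pos 33 'b': at 2
pos 34 'c': at 6 ·f
pos 35 'a': at 7
pos 36 'c': at 8
pos 37 'c': at 9  ** P1@[33:37],P2@[34:37]
pos 38 'b': at 1 ·f
pos 39 'c': at 6
pos 40 'a': at 7
pos 41 'c': at 8
pos 42 'c': at 9  ** P1@[38:42],P2@[39:42]
pos 43 'c': at 10 ·f
pos 44 'c': at 10 ·f
pos 45 'b': at 1 ·f
pos 46 'b': at 2
pos 47 'b': at 3
pos 48 'a': at 4
pos 49 'c': at 5  ** P0@[45:49]
pos 50 'a': at 11 ·f
pos 51 'a': at 0 ·f
pos 52 'b': at 1
pos 53 'b': at 2
pos 54 'b': at 3
pos 55 'a': at 4
pos 56 'c': at 5  ** P0@[52:56]
pos 57 'b': at 1 ·f
pos 58 'b': at 2
pos 59 'b': at 3
pos 60 'a': at 4
pos 61 'c': at 5  ** P0@[57:61]
pos 62 'b': at 1 ·f
pos 63 'c': at 6
pos 64 'c': at 10 ·f
pos 65 'b': at 1 ·f
pos 66 'c': at 6
pos 67 'a': at 7
pos 68 'c': at 8
pos 69 'c': at 9  ** P1@[65:69],P2@[66:69]
pos 70 'a': at 11 ·f
pos 71 'b': at 1 ·f
pos 72 'b': at 2
pos 73 'b': at 3

Matches: [[6,0],[10,2],[26,2],[30,2],[37,1],[37,2],[42,1],[42,2],[49,0],[56,0],[61,0],[69,1],[69,2]]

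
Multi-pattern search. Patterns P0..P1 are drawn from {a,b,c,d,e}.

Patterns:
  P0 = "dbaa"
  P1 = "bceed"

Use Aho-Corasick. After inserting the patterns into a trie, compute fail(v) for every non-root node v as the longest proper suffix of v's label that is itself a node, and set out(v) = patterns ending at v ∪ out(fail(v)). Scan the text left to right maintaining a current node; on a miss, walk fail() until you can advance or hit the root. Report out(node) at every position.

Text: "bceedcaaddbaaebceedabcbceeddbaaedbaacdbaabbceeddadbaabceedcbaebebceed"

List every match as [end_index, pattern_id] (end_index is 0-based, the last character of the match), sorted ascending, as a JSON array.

Build automaton:
Trie nodes:
  n0 'ε': b→5 d→1
  n1 'd': b→2
  n2 'db': a→3
  n3 'dba': a→4
  n4 'dbaa': ·  [P0 ends]
  n5 'b': c→6
  n6 'bc': e→7
  n7 'bce': e→8
  n8 'bcee': d→9
  n9 'bceed': ·  [P1 ends]

Failure links (BFS by depth):
  n1('d'): parent n0 fail=0; on 'd' 0 → fail=0;  out ∅∪∅=∅
  n5('b'): parent n0 fail=0; on 'b' 0 → fail=0;  out ∅∪∅=∅
  n2('db'): parent n1 fail=0; on 'b' 0 → fail=5;  out ∅∪∅=∅
  n6('bc'): parent n5 fail=0; on 'c' 0 → fail=0;  out ∅∪∅=∅
  n3('dba'): parent n2 fail=5; on 'a' 5→0 → fail=0;  out ∅∪∅=∅
  n7('bce'): parent n6 fail=0; on 'e' 0 → fail=0;  out ∅∪∅=∅
  n4('dbaa'): parent n3 fail=0; on 'a' 0 → fail=0;  out {0}∪∅={0}
  n8('bcee'): parent n7 fail=0; on 'e' 0 → fail=0;  out ∅∪∅=∅
  n9('bceed'): parent n8 fail=0; on 'd' 0 → fail=1;  out {1}∪∅={1}

Text stream:
pos 0 'b': at 5
pos 1 'c': at 6
pos 2 'e': at 7
pos 3 'e': at 8
pos 4 'd': at 9  → match P1@[0:4]
pos 5 'c': at 0 (fail-walked)
pos 6 'a': at 0
pos 7 'a': at 0
pos 8 'd': at 1
pos 9 'd': at 1 (fail-walked)
pos 10 'b': at 2
pos 11 'a': at 3
pos 12 'a': at 4  → match P0@[9:12]
pos 13 'e': at 0 (fail-walked)
pos 14 'b': at 5
pos 15 'c': at 6
pos 16 'e': at 7
pos 17 'e': at 8
pos 18 'd': at 9  → match P1@[14:18]
pos 19 'a': at 0 (fail-walked)
pos 20 'b': at 5
pos 21 'c': at 6
pos 22 'b': at 5 (fail-walked)
pos 23 'c': at 6
pos 24 'e': at 7
pos 25 'e': at 8
pos 26 'd': at 9  → match P1@[22:26]
pos 27 'd': at 1 (fail-walked)
pos 28 'b': at 2
pos 29 'a': at 3
pos 30 'a': at 4  → match P0@[27:30]
pos 31 'e': at 0 (fail-walked)
pos 32 'd': at 1
pos 33 'b': at 2
pos 34 'a': at 3
pos 35 'a': at 4  → match P0@[32:35]
pos 36 'c': at 0 (fail-walked)
pos 37 'd': at 1
pos 38 'b': at 2
pos 39 'a': at 3
pos 40 'a': at 4  → match P0@[37:40]
pos 41 'b': at 5 (fail-walked)
pos 42 'b': at 5 (fail-walked)
pos 43 'c': at 6
pos 44 'e': at 7
pos 45 'e': at 8
pos 46 'd': at 9  → match P1@[42:46]
pos 47 'd': at 1 (fail-walked)
pos 48 'a': at 0 (fail-walked)
pos 49 'd': at 1
pos 50 'b': at 2
pos 51 'a': at 3
pos 52 'a': at 4  → match P0@[49:52]
pos 53 'b': at 5 (fail-walked)
pos 54 'c': at 6
pos 55 'e': at 7
pos 56 'e': at 8
pos 57 'd': at 9  → match P1@[53:57]
pos 58 'c': at 0 (fail-walked)
pos 59 'b': at 5
pos 60 'a': at 0 (fail-walked)
pos 61 'e': at 0
pos 62 'b': at 5
pos 63 'e': at 0 (fail-walked)
pos 64 'b': at 5
pos 65 'c': at 6
pos 66 'e': at 7
pos 67 'e': at 8
pos 68 'd': at 9  → match P1@[64:68]

Matches: [[4,1],[12,0],[18,1],[26,1],[30,0],[35,0],[40,0],[46,1],[52,0],[57,1],[68,1]]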